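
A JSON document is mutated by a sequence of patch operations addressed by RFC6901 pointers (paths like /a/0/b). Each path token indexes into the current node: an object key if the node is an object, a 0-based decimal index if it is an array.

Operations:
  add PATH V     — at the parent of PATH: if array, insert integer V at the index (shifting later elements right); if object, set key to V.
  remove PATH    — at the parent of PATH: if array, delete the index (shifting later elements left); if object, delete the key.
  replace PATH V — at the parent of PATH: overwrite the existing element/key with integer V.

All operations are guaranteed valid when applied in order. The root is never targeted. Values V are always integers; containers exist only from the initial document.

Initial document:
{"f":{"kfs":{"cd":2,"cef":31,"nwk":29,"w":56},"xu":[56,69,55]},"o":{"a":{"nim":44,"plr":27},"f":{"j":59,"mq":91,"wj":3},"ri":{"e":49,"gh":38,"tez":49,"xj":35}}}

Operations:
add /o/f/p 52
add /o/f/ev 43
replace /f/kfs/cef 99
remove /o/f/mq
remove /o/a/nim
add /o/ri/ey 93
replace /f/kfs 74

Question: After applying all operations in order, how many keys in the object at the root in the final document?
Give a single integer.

Answer: 2

Derivation:
After op 1 (add /o/f/p 52): {"f":{"kfs":{"cd":2,"cef":31,"nwk":29,"w":56},"xu":[56,69,55]},"o":{"a":{"nim":44,"plr":27},"f":{"j":59,"mq":91,"p":52,"wj":3},"ri":{"e":49,"gh":38,"tez":49,"xj":35}}}
After op 2 (add /o/f/ev 43): {"f":{"kfs":{"cd":2,"cef":31,"nwk":29,"w":56},"xu":[56,69,55]},"o":{"a":{"nim":44,"plr":27},"f":{"ev":43,"j":59,"mq":91,"p":52,"wj":3},"ri":{"e":49,"gh":38,"tez":49,"xj":35}}}
After op 3 (replace /f/kfs/cef 99): {"f":{"kfs":{"cd":2,"cef":99,"nwk":29,"w":56},"xu":[56,69,55]},"o":{"a":{"nim":44,"plr":27},"f":{"ev":43,"j":59,"mq":91,"p":52,"wj":3},"ri":{"e":49,"gh":38,"tez":49,"xj":35}}}
After op 4 (remove /o/f/mq): {"f":{"kfs":{"cd":2,"cef":99,"nwk":29,"w":56},"xu":[56,69,55]},"o":{"a":{"nim":44,"plr":27},"f":{"ev":43,"j":59,"p":52,"wj":3},"ri":{"e":49,"gh":38,"tez":49,"xj":35}}}
After op 5 (remove /o/a/nim): {"f":{"kfs":{"cd":2,"cef":99,"nwk":29,"w":56},"xu":[56,69,55]},"o":{"a":{"plr":27},"f":{"ev":43,"j":59,"p":52,"wj":3},"ri":{"e":49,"gh":38,"tez":49,"xj":35}}}
After op 6 (add /o/ri/ey 93): {"f":{"kfs":{"cd":2,"cef":99,"nwk":29,"w":56},"xu":[56,69,55]},"o":{"a":{"plr":27},"f":{"ev":43,"j":59,"p":52,"wj":3},"ri":{"e":49,"ey":93,"gh":38,"tez":49,"xj":35}}}
After op 7 (replace /f/kfs 74): {"f":{"kfs":74,"xu":[56,69,55]},"o":{"a":{"plr":27},"f":{"ev":43,"j":59,"p":52,"wj":3},"ri":{"e":49,"ey":93,"gh":38,"tez":49,"xj":35}}}
Size at the root: 2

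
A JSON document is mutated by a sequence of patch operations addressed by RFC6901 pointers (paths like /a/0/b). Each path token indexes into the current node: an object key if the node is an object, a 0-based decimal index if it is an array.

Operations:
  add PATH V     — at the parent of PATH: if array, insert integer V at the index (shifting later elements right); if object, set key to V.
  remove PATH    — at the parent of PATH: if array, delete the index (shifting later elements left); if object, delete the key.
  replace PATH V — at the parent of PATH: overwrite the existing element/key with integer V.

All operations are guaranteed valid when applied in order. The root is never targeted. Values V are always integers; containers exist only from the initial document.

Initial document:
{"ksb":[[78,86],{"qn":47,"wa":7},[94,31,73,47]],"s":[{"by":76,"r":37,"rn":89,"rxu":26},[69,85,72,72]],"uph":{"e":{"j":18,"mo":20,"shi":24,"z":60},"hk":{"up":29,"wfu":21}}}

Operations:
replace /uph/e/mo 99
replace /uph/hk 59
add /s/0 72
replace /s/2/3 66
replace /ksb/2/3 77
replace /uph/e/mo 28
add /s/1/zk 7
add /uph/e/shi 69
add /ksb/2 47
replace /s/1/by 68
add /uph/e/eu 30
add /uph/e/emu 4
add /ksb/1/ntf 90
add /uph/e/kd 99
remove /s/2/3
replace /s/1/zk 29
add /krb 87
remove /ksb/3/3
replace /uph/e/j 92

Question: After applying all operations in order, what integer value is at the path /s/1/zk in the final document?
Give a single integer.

Answer: 29

Derivation:
After op 1 (replace /uph/e/mo 99): {"ksb":[[78,86],{"qn":47,"wa":7},[94,31,73,47]],"s":[{"by":76,"r":37,"rn":89,"rxu":26},[69,85,72,72]],"uph":{"e":{"j":18,"mo":99,"shi":24,"z":60},"hk":{"up":29,"wfu":21}}}
After op 2 (replace /uph/hk 59): {"ksb":[[78,86],{"qn":47,"wa":7},[94,31,73,47]],"s":[{"by":76,"r":37,"rn":89,"rxu":26},[69,85,72,72]],"uph":{"e":{"j":18,"mo":99,"shi":24,"z":60},"hk":59}}
After op 3 (add /s/0 72): {"ksb":[[78,86],{"qn":47,"wa":7},[94,31,73,47]],"s":[72,{"by":76,"r":37,"rn":89,"rxu":26},[69,85,72,72]],"uph":{"e":{"j":18,"mo":99,"shi":24,"z":60},"hk":59}}
After op 4 (replace /s/2/3 66): {"ksb":[[78,86],{"qn":47,"wa":7},[94,31,73,47]],"s":[72,{"by":76,"r":37,"rn":89,"rxu":26},[69,85,72,66]],"uph":{"e":{"j":18,"mo":99,"shi":24,"z":60},"hk":59}}
After op 5 (replace /ksb/2/3 77): {"ksb":[[78,86],{"qn":47,"wa":7},[94,31,73,77]],"s":[72,{"by":76,"r":37,"rn":89,"rxu":26},[69,85,72,66]],"uph":{"e":{"j":18,"mo":99,"shi":24,"z":60},"hk":59}}
After op 6 (replace /uph/e/mo 28): {"ksb":[[78,86],{"qn":47,"wa":7},[94,31,73,77]],"s":[72,{"by":76,"r":37,"rn":89,"rxu":26},[69,85,72,66]],"uph":{"e":{"j":18,"mo":28,"shi":24,"z":60},"hk":59}}
After op 7 (add /s/1/zk 7): {"ksb":[[78,86],{"qn":47,"wa":7},[94,31,73,77]],"s":[72,{"by":76,"r":37,"rn":89,"rxu":26,"zk":7},[69,85,72,66]],"uph":{"e":{"j":18,"mo":28,"shi":24,"z":60},"hk":59}}
After op 8 (add /uph/e/shi 69): {"ksb":[[78,86],{"qn":47,"wa":7},[94,31,73,77]],"s":[72,{"by":76,"r":37,"rn":89,"rxu":26,"zk":7},[69,85,72,66]],"uph":{"e":{"j":18,"mo":28,"shi":69,"z":60},"hk":59}}
After op 9 (add /ksb/2 47): {"ksb":[[78,86],{"qn":47,"wa":7},47,[94,31,73,77]],"s":[72,{"by":76,"r":37,"rn":89,"rxu":26,"zk":7},[69,85,72,66]],"uph":{"e":{"j":18,"mo":28,"shi":69,"z":60},"hk":59}}
After op 10 (replace /s/1/by 68): {"ksb":[[78,86],{"qn":47,"wa":7},47,[94,31,73,77]],"s":[72,{"by":68,"r":37,"rn":89,"rxu":26,"zk":7},[69,85,72,66]],"uph":{"e":{"j":18,"mo":28,"shi":69,"z":60},"hk":59}}
After op 11 (add /uph/e/eu 30): {"ksb":[[78,86],{"qn":47,"wa":7},47,[94,31,73,77]],"s":[72,{"by":68,"r":37,"rn":89,"rxu":26,"zk":7},[69,85,72,66]],"uph":{"e":{"eu":30,"j":18,"mo":28,"shi":69,"z":60},"hk":59}}
After op 12 (add /uph/e/emu 4): {"ksb":[[78,86],{"qn":47,"wa":7},47,[94,31,73,77]],"s":[72,{"by":68,"r":37,"rn":89,"rxu":26,"zk":7},[69,85,72,66]],"uph":{"e":{"emu":4,"eu":30,"j":18,"mo":28,"shi":69,"z":60},"hk":59}}
After op 13 (add /ksb/1/ntf 90): {"ksb":[[78,86],{"ntf":90,"qn":47,"wa":7},47,[94,31,73,77]],"s":[72,{"by":68,"r":37,"rn":89,"rxu":26,"zk":7},[69,85,72,66]],"uph":{"e":{"emu":4,"eu":30,"j":18,"mo":28,"shi":69,"z":60},"hk":59}}
After op 14 (add /uph/e/kd 99): {"ksb":[[78,86],{"ntf":90,"qn":47,"wa":7},47,[94,31,73,77]],"s":[72,{"by":68,"r":37,"rn":89,"rxu":26,"zk":7},[69,85,72,66]],"uph":{"e":{"emu":4,"eu":30,"j":18,"kd":99,"mo":28,"shi":69,"z":60},"hk":59}}
After op 15 (remove /s/2/3): {"ksb":[[78,86],{"ntf":90,"qn":47,"wa":7},47,[94,31,73,77]],"s":[72,{"by":68,"r":37,"rn":89,"rxu":26,"zk":7},[69,85,72]],"uph":{"e":{"emu":4,"eu":30,"j":18,"kd":99,"mo":28,"shi":69,"z":60},"hk":59}}
After op 16 (replace /s/1/zk 29): {"ksb":[[78,86],{"ntf":90,"qn":47,"wa":7},47,[94,31,73,77]],"s":[72,{"by":68,"r":37,"rn":89,"rxu":26,"zk":29},[69,85,72]],"uph":{"e":{"emu":4,"eu":30,"j":18,"kd":99,"mo":28,"shi":69,"z":60},"hk":59}}
After op 17 (add /krb 87): {"krb":87,"ksb":[[78,86],{"ntf":90,"qn":47,"wa":7},47,[94,31,73,77]],"s":[72,{"by":68,"r":37,"rn":89,"rxu":26,"zk":29},[69,85,72]],"uph":{"e":{"emu":4,"eu":30,"j":18,"kd":99,"mo":28,"shi":69,"z":60},"hk":59}}
After op 18 (remove /ksb/3/3): {"krb":87,"ksb":[[78,86],{"ntf":90,"qn":47,"wa":7},47,[94,31,73]],"s":[72,{"by":68,"r":37,"rn":89,"rxu":26,"zk":29},[69,85,72]],"uph":{"e":{"emu":4,"eu":30,"j":18,"kd":99,"mo":28,"shi":69,"z":60},"hk":59}}
After op 19 (replace /uph/e/j 92): {"krb":87,"ksb":[[78,86],{"ntf":90,"qn":47,"wa":7},47,[94,31,73]],"s":[72,{"by":68,"r":37,"rn":89,"rxu":26,"zk":29},[69,85,72]],"uph":{"e":{"emu":4,"eu":30,"j":92,"kd":99,"mo":28,"shi":69,"z":60},"hk":59}}
Value at /s/1/zk: 29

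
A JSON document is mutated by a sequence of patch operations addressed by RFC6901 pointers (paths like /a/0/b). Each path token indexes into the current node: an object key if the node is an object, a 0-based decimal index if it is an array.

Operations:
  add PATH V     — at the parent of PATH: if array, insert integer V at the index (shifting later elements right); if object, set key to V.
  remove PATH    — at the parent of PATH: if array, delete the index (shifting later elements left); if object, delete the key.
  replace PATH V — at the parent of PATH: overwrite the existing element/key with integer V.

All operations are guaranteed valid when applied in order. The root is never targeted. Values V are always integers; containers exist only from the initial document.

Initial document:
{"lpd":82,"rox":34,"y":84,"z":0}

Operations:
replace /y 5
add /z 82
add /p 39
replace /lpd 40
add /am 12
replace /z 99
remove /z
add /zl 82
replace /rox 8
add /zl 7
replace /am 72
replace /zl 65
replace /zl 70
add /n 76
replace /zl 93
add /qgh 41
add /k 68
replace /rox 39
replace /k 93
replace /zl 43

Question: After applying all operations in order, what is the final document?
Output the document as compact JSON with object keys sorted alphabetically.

Answer: {"am":72,"k":93,"lpd":40,"n":76,"p":39,"qgh":41,"rox":39,"y":5,"zl":43}

Derivation:
After op 1 (replace /y 5): {"lpd":82,"rox":34,"y":5,"z":0}
After op 2 (add /z 82): {"lpd":82,"rox":34,"y":5,"z":82}
After op 3 (add /p 39): {"lpd":82,"p":39,"rox":34,"y":5,"z":82}
After op 4 (replace /lpd 40): {"lpd":40,"p":39,"rox":34,"y":5,"z":82}
After op 5 (add /am 12): {"am":12,"lpd":40,"p":39,"rox":34,"y":5,"z":82}
After op 6 (replace /z 99): {"am":12,"lpd":40,"p":39,"rox":34,"y":5,"z":99}
After op 7 (remove /z): {"am":12,"lpd":40,"p":39,"rox":34,"y":5}
After op 8 (add /zl 82): {"am":12,"lpd":40,"p":39,"rox":34,"y":5,"zl":82}
After op 9 (replace /rox 8): {"am":12,"lpd":40,"p":39,"rox":8,"y":5,"zl":82}
After op 10 (add /zl 7): {"am":12,"lpd":40,"p":39,"rox":8,"y":5,"zl":7}
After op 11 (replace /am 72): {"am":72,"lpd":40,"p":39,"rox":8,"y":5,"zl":7}
After op 12 (replace /zl 65): {"am":72,"lpd":40,"p":39,"rox":8,"y":5,"zl":65}
After op 13 (replace /zl 70): {"am":72,"lpd":40,"p":39,"rox":8,"y":5,"zl":70}
After op 14 (add /n 76): {"am":72,"lpd":40,"n":76,"p":39,"rox":8,"y":5,"zl":70}
After op 15 (replace /zl 93): {"am":72,"lpd":40,"n":76,"p":39,"rox":8,"y":5,"zl":93}
After op 16 (add /qgh 41): {"am":72,"lpd":40,"n":76,"p":39,"qgh":41,"rox":8,"y":5,"zl":93}
After op 17 (add /k 68): {"am":72,"k":68,"lpd":40,"n":76,"p":39,"qgh":41,"rox":8,"y":5,"zl":93}
After op 18 (replace /rox 39): {"am":72,"k":68,"lpd":40,"n":76,"p":39,"qgh":41,"rox":39,"y":5,"zl":93}
After op 19 (replace /k 93): {"am":72,"k":93,"lpd":40,"n":76,"p":39,"qgh":41,"rox":39,"y":5,"zl":93}
After op 20 (replace /zl 43): {"am":72,"k":93,"lpd":40,"n":76,"p":39,"qgh":41,"rox":39,"y":5,"zl":43}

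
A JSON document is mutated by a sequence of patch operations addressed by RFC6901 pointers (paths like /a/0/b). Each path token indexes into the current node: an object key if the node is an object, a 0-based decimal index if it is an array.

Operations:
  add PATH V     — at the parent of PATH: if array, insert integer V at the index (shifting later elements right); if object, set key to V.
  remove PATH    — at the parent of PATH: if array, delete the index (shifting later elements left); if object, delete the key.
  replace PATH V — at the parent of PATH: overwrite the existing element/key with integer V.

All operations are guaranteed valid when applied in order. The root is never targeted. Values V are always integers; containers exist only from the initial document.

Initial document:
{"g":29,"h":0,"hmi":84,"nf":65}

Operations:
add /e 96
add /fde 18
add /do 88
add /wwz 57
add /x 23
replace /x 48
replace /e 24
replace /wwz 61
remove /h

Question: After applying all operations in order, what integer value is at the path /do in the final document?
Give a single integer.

After op 1 (add /e 96): {"e":96,"g":29,"h":0,"hmi":84,"nf":65}
After op 2 (add /fde 18): {"e":96,"fde":18,"g":29,"h":0,"hmi":84,"nf":65}
After op 3 (add /do 88): {"do":88,"e":96,"fde":18,"g":29,"h":0,"hmi":84,"nf":65}
After op 4 (add /wwz 57): {"do":88,"e":96,"fde":18,"g":29,"h":0,"hmi":84,"nf":65,"wwz":57}
After op 5 (add /x 23): {"do":88,"e":96,"fde":18,"g":29,"h":0,"hmi":84,"nf":65,"wwz":57,"x":23}
After op 6 (replace /x 48): {"do":88,"e":96,"fde":18,"g":29,"h":0,"hmi":84,"nf":65,"wwz":57,"x":48}
After op 7 (replace /e 24): {"do":88,"e":24,"fde":18,"g":29,"h":0,"hmi":84,"nf":65,"wwz":57,"x":48}
After op 8 (replace /wwz 61): {"do":88,"e":24,"fde":18,"g":29,"h":0,"hmi":84,"nf":65,"wwz":61,"x":48}
After op 9 (remove /h): {"do":88,"e":24,"fde":18,"g":29,"hmi":84,"nf":65,"wwz":61,"x":48}
Value at /do: 88

Answer: 88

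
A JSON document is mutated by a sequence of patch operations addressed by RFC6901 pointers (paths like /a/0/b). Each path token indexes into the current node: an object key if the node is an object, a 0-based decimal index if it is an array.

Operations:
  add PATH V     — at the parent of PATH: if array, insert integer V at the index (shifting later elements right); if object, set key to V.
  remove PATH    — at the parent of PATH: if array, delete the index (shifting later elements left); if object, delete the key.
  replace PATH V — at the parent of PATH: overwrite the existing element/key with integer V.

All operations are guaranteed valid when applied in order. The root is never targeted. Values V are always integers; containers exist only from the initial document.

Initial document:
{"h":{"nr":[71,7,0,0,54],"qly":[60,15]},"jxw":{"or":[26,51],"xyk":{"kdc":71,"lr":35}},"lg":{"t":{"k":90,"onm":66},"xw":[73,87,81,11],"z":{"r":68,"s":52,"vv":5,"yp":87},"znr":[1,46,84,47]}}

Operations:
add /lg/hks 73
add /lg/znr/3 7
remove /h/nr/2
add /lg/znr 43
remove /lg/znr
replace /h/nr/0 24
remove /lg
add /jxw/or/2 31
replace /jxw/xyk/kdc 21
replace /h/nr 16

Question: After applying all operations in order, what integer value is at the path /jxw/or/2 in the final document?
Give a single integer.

After op 1 (add /lg/hks 73): {"h":{"nr":[71,7,0,0,54],"qly":[60,15]},"jxw":{"or":[26,51],"xyk":{"kdc":71,"lr":35}},"lg":{"hks":73,"t":{"k":90,"onm":66},"xw":[73,87,81,11],"z":{"r":68,"s":52,"vv":5,"yp":87},"znr":[1,46,84,47]}}
After op 2 (add /lg/znr/3 7): {"h":{"nr":[71,7,0,0,54],"qly":[60,15]},"jxw":{"or":[26,51],"xyk":{"kdc":71,"lr":35}},"lg":{"hks":73,"t":{"k":90,"onm":66},"xw":[73,87,81,11],"z":{"r":68,"s":52,"vv":5,"yp":87},"znr":[1,46,84,7,47]}}
After op 3 (remove /h/nr/2): {"h":{"nr":[71,7,0,54],"qly":[60,15]},"jxw":{"or":[26,51],"xyk":{"kdc":71,"lr":35}},"lg":{"hks":73,"t":{"k":90,"onm":66},"xw":[73,87,81,11],"z":{"r":68,"s":52,"vv":5,"yp":87},"znr":[1,46,84,7,47]}}
After op 4 (add /lg/znr 43): {"h":{"nr":[71,7,0,54],"qly":[60,15]},"jxw":{"or":[26,51],"xyk":{"kdc":71,"lr":35}},"lg":{"hks":73,"t":{"k":90,"onm":66},"xw":[73,87,81,11],"z":{"r":68,"s":52,"vv":5,"yp":87},"znr":43}}
After op 5 (remove /lg/znr): {"h":{"nr":[71,7,0,54],"qly":[60,15]},"jxw":{"or":[26,51],"xyk":{"kdc":71,"lr":35}},"lg":{"hks":73,"t":{"k":90,"onm":66},"xw":[73,87,81,11],"z":{"r":68,"s":52,"vv":5,"yp":87}}}
After op 6 (replace /h/nr/0 24): {"h":{"nr":[24,7,0,54],"qly":[60,15]},"jxw":{"or":[26,51],"xyk":{"kdc":71,"lr":35}},"lg":{"hks":73,"t":{"k":90,"onm":66},"xw":[73,87,81,11],"z":{"r":68,"s":52,"vv":5,"yp":87}}}
After op 7 (remove /lg): {"h":{"nr":[24,7,0,54],"qly":[60,15]},"jxw":{"or":[26,51],"xyk":{"kdc":71,"lr":35}}}
After op 8 (add /jxw/or/2 31): {"h":{"nr":[24,7,0,54],"qly":[60,15]},"jxw":{"or":[26,51,31],"xyk":{"kdc":71,"lr":35}}}
After op 9 (replace /jxw/xyk/kdc 21): {"h":{"nr":[24,7,0,54],"qly":[60,15]},"jxw":{"or":[26,51,31],"xyk":{"kdc":21,"lr":35}}}
After op 10 (replace /h/nr 16): {"h":{"nr":16,"qly":[60,15]},"jxw":{"or":[26,51,31],"xyk":{"kdc":21,"lr":35}}}
Value at /jxw/or/2: 31

Answer: 31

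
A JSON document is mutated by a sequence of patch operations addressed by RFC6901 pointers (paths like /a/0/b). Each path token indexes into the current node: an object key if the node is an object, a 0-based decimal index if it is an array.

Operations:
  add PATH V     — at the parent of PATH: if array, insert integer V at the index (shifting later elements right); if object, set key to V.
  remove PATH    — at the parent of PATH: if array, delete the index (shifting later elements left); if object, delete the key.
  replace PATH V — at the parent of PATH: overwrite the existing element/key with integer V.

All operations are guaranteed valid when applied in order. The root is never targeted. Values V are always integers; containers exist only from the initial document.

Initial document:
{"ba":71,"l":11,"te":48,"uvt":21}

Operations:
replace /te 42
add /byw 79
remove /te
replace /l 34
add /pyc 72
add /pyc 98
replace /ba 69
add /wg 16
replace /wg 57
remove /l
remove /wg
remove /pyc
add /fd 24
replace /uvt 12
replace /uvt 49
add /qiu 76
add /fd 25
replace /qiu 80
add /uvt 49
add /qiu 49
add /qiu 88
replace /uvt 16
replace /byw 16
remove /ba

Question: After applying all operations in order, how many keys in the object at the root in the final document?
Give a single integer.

After op 1 (replace /te 42): {"ba":71,"l":11,"te":42,"uvt":21}
After op 2 (add /byw 79): {"ba":71,"byw":79,"l":11,"te":42,"uvt":21}
After op 3 (remove /te): {"ba":71,"byw":79,"l":11,"uvt":21}
After op 4 (replace /l 34): {"ba":71,"byw":79,"l":34,"uvt":21}
After op 5 (add /pyc 72): {"ba":71,"byw":79,"l":34,"pyc":72,"uvt":21}
After op 6 (add /pyc 98): {"ba":71,"byw":79,"l":34,"pyc":98,"uvt":21}
After op 7 (replace /ba 69): {"ba":69,"byw":79,"l":34,"pyc":98,"uvt":21}
After op 8 (add /wg 16): {"ba":69,"byw":79,"l":34,"pyc":98,"uvt":21,"wg":16}
After op 9 (replace /wg 57): {"ba":69,"byw":79,"l":34,"pyc":98,"uvt":21,"wg":57}
After op 10 (remove /l): {"ba":69,"byw":79,"pyc":98,"uvt":21,"wg":57}
After op 11 (remove /wg): {"ba":69,"byw":79,"pyc":98,"uvt":21}
After op 12 (remove /pyc): {"ba":69,"byw":79,"uvt":21}
After op 13 (add /fd 24): {"ba":69,"byw":79,"fd":24,"uvt":21}
After op 14 (replace /uvt 12): {"ba":69,"byw":79,"fd":24,"uvt":12}
After op 15 (replace /uvt 49): {"ba":69,"byw":79,"fd":24,"uvt":49}
After op 16 (add /qiu 76): {"ba":69,"byw":79,"fd":24,"qiu":76,"uvt":49}
After op 17 (add /fd 25): {"ba":69,"byw":79,"fd":25,"qiu":76,"uvt":49}
After op 18 (replace /qiu 80): {"ba":69,"byw":79,"fd":25,"qiu":80,"uvt":49}
After op 19 (add /uvt 49): {"ba":69,"byw":79,"fd":25,"qiu":80,"uvt":49}
After op 20 (add /qiu 49): {"ba":69,"byw":79,"fd":25,"qiu":49,"uvt":49}
After op 21 (add /qiu 88): {"ba":69,"byw":79,"fd":25,"qiu":88,"uvt":49}
After op 22 (replace /uvt 16): {"ba":69,"byw":79,"fd":25,"qiu":88,"uvt":16}
After op 23 (replace /byw 16): {"ba":69,"byw":16,"fd":25,"qiu":88,"uvt":16}
After op 24 (remove /ba): {"byw":16,"fd":25,"qiu":88,"uvt":16}
Size at the root: 4

Answer: 4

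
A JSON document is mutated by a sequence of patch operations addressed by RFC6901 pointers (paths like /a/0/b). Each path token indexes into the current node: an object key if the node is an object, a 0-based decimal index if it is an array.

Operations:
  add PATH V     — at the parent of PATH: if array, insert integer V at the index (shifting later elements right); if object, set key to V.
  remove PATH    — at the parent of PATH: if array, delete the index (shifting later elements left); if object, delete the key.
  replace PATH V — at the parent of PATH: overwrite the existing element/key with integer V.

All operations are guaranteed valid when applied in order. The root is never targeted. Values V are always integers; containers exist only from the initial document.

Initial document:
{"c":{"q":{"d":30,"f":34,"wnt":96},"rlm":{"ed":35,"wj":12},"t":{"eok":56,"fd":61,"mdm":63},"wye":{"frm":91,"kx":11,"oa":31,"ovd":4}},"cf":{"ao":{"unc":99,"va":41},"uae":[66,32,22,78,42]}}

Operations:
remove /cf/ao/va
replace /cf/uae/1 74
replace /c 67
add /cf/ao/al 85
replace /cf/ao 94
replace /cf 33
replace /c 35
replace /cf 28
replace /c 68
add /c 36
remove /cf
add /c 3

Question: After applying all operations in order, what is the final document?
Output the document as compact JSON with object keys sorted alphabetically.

After op 1 (remove /cf/ao/va): {"c":{"q":{"d":30,"f":34,"wnt":96},"rlm":{"ed":35,"wj":12},"t":{"eok":56,"fd":61,"mdm":63},"wye":{"frm":91,"kx":11,"oa":31,"ovd":4}},"cf":{"ao":{"unc":99},"uae":[66,32,22,78,42]}}
After op 2 (replace /cf/uae/1 74): {"c":{"q":{"d":30,"f":34,"wnt":96},"rlm":{"ed":35,"wj":12},"t":{"eok":56,"fd":61,"mdm":63},"wye":{"frm":91,"kx":11,"oa":31,"ovd":4}},"cf":{"ao":{"unc":99},"uae":[66,74,22,78,42]}}
After op 3 (replace /c 67): {"c":67,"cf":{"ao":{"unc":99},"uae":[66,74,22,78,42]}}
After op 4 (add /cf/ao/al 85): {"c":67,"cf":{"ao":{"al":85,"unc":99},"uae":[66,74,22,78,42]}}
After op 5 (replace /cf/ao 94): {"c":67,"cf":{"ao":94,"uae":[66,74,22,78,42]}}
After op 6 (replace /cf 33): {"c":67,"cf":33}
After op 7 (replace /c 35): {"c":35,"cf":33}
After op 8 (replace /cf 28): {"c":35,"cf":28}
After op 9 (replace /c 68): {"c":68,"cf":28}
After op 10 (add /c 36): {"c":36,"cf":28}
After op 11 (remove /cf): {"c":36}
After op 12 (add /c 3): {"c":3}

Answer: {"c":3}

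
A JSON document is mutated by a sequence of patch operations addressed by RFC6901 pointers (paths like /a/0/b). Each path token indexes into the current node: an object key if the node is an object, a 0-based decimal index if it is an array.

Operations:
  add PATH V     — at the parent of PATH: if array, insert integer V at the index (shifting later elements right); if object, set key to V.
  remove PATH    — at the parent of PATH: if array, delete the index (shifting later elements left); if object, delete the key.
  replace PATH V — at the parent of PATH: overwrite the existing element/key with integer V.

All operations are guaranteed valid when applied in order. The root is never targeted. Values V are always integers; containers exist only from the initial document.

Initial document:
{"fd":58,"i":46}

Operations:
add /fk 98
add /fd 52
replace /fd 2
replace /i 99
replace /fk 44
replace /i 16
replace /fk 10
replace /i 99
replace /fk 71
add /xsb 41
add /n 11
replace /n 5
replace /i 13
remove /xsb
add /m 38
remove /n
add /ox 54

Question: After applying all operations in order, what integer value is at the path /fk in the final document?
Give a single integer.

After op 1 (add /fk 98): {"fd":58,"fk":98,"i":46}
After op 2 (add /fd 52): {"fd":52,"fk":98,"i":46}
After op 3 (replace /fd 2): {"fd":2,"fk":98,"i":46}
After op 4 (replace /i 99): {"fd":2,"fk":98,"i":99}
After op 5 (replace /fk 44): {"fd":2,"fk":44,"i":99}
After op 6 (replace /i 16): {"fd":2,"fk":44,"i":16}
After op 7 (replace /fk 10): {"fd":2,"fk":10,"i":16}
After op 8 (replace /i 99): {"fd":2,"fk":10,"i":99}
After op 9 (replace /fk 71): {"fd":2,"fk":71,"i":99}
After op 10 (add /xsb 41): {"fd":2,"fk":71,"i":99,"xsb":41}
After op 11 (add /n 11): {"fd":2,"fk":71,"i":99,"n":11,"xsb":41}
After op 12 (replace /n 5): {"fd":2,"fk":71,"i":99,"n":5,"xsb":41}
After op 13 (replace /i 13): {"fd":2,"fk":71,"i":13,"n":5,"xsb":41}
After op 14 (remove /xsb): {"fd":2,"fk":71,"i":13,"n":5}
After op 15 (add /m 38): {"fd":2,"fk":71,"i":13,"m":38,"n":5}
After op 16 (remove /n): {"fd":2,"fk":71,"i":13,"m":38}
After op 17 (add /ox 54): {"fd":2,"fk":71,"i":13,"m":38,"ox":54}
Value at /fk: 71

Answer: 71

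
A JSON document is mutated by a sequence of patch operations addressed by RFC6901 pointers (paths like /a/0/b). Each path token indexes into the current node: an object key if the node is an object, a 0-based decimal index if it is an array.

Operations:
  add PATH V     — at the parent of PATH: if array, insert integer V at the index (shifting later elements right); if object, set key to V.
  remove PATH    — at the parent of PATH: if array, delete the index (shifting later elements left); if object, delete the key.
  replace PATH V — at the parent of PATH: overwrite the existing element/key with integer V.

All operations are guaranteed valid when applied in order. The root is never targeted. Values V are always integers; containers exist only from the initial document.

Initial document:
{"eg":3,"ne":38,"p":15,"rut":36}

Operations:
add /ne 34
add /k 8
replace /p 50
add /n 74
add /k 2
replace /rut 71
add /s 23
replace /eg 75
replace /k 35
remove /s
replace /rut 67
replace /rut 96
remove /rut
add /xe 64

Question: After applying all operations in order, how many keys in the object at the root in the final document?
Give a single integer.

After op 1 (add /ne 34): {"eg":3,"ne":34,"p":15,"rut":36}
After op 2 (add /k 8): {"eg":3,"k":8,"ne":34,"p":15,"rut":36}
After op 3 (replace /p 50): {"eg":3,"k":8,"ne":34,"p":50,"rut":36}
After op 4 (add /n 74): {"eg":3,"k":8,"n":74,"ne":34,"p":50,"rut":36}
After op 5 (add /k 2): {"eg":3,"k":2,"n":74,"ne":34,"p":50,"rut":36}
After op 6 (replace /rut 71): {"eg":3,"k":2,"n":74,"ne":34,"p":50,"rut":71}
After op 7 (add /s 23): {"eg":3,"k":2,"n":74,"ne":34,"p":50,"rut":71,"s":23}
After op 8 (replace /eg 75): {"eg":75,"k":2,"n":74,"ne":34,"p":50,"rut":71,"s":23}
After op 9 (replace /k 35): {"eg":75,"k":35,"n":74,"ne":34,"p":50,"rut":71,"s":23}
After op 10 (remove /s): {"eg":75,"k":35,"n":74,"ne":34,"p":50,"rut":71}
After op 11 (replace /rut 67): {"eg":75,"k":35,"n":74,"ne":34,"p":50,"rut":67}
After op 12 (replace /rut 96): {"eg":75,"k":35,"n":74,"ne":34,"p":50,"rut":96}
After op 13 (remove /rut): {"eg":75,"k":35,"n":74,"ne":34,"p":50}
After op 14 (add /xe 64): {"eg":75,"k":35,"n":74,"ne":34,"p":50,"xe":64}
Size at the root: 6

Answer: 6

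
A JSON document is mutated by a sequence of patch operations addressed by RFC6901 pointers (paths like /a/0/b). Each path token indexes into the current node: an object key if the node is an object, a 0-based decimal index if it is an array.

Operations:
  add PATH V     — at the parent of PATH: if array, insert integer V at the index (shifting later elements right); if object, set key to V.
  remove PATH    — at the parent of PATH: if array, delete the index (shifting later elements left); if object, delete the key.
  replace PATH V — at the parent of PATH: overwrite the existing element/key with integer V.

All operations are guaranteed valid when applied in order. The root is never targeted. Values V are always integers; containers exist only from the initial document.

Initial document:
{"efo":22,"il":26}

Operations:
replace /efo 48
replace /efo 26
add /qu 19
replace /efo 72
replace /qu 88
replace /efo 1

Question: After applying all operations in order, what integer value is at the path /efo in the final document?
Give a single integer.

After op 1 (replace /efo 48): {"efo":48,"il":26}
After op 2 (replace /efo 26): {"efo":26,"il":26}
After op 3 (add /qu 19): {"efo":26,"il":26,"qu":19}
After op 4 (replace /efo 72): {"efo":72,"il":26,"qu":19}
After op 5 (replace /qu 88): {"efo":72,"il":26,"qu":88}
After op 6 (replace /efo 1): {"efo":1,"il":26,"qu":88}
Value at /efo: 1

Answer: 1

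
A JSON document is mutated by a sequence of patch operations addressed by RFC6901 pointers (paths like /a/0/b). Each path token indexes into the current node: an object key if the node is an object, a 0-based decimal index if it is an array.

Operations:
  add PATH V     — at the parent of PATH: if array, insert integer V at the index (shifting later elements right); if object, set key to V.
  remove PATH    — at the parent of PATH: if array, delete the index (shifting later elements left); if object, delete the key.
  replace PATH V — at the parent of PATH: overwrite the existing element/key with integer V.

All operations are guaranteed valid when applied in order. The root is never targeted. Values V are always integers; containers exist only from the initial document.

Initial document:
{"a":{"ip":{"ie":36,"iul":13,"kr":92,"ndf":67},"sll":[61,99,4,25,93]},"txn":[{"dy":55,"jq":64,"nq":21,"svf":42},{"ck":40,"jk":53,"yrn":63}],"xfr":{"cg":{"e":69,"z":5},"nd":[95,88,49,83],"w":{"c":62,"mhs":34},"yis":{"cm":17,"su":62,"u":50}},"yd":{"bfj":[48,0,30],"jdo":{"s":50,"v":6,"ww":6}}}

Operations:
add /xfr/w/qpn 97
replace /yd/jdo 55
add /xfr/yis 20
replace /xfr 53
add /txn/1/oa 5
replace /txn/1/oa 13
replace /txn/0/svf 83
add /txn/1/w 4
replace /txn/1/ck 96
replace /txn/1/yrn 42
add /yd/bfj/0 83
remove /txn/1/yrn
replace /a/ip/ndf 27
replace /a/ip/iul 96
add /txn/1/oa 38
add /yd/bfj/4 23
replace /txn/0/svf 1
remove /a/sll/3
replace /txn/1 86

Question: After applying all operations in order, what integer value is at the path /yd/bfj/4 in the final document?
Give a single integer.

After op 1 (add /xfr/w/qpn 97): {"a":{"ip":{"ie":36,"iul":13,"kr":92,"ndf":67},"sll":[61,99,4,25,93]},"txn":[{"dy":55,"jq":64,"nq":21,"svf":42},{"ck":40,"jk":53,"yrn":63}],"xfr":{"cg":{"e":69,"z":5},"nd":[95,88,49,83],"w":{"c":62,"mhs":34,"qpn":97},"yis":{"cm":17,"su":62,"u":50}},"yd":{"bfj":[48,0,30],"jdo":{"s":50,"v":6,"ww":6}}}
After op 2 (replace /yd/jdo 55): {"a":{"ip":{"ie":36,"iul":13,"kr":92,"ndf":67},"sll":[61,99,4,25,93]},"txn":[{"dy":55,"jq":64,"nq":21,"svf":42},{"ck":40,"jk":53,"yrn":63}],"xfr":{"cg":{"e":69,"z":5},"nd":[95,88,49,83],"w":{"c":62,"mhs":34,"qpn":97},"yis":{"cm":17,"su":62,"u":50}},"yd":{"bfj":[48,0,30],"jdo":55}}
After op 3 (add /xfr/yis 20): {"a":{"ip":{"ie":36,"iul":13,"kr":92,"ndf":67},"sll":[61,99,4,25,93]},"txn":[{"dy":55,"jq":64,"nq":21,"svf":42},{"ck":40,"jk":53,"yrn":63}],"xfr":{"cg":{"e":69,"z":5},"nd":[95,88,49,83],"w":{"c":62,"mhs":34,"qpn":97},"yis":20},"yd":{"bfj":[48,0,30],"jdo":55}}
After op 4 (replace /xfr 53): {"a":{"ip":{"ie":36,"iul":13,"kr":92,"ndf":67},"sll":[61,99,4,25,93]},"txn":[{"dy":55,"jq":64,"nq":21,"svf":42},{"ck":40,"jk":53,"yrn":63}],"xfr":53,"yd":{"bfj":[48,0,30],"jdo":55}}
After op 5 (add /txn/1/oa 5): {"a":{"ip":{"ie":36,"iul":13,"kr":92,"ndf":67},"sll":[61,99,4,25,93]},"txn":[{"dy":55,"jq":64,"nq":21,"svf":42},{"ck":40,"jk":53,"oa":5,"yrn":63}],"xfr":53,"yd":{"bfj":[48,0,30],"jdo":55}}
After op 6 (replace /txn/1/oa 13): {"a":{"ip":{"ie":36,"iul":13,"kr":92,"ndf":67},"sll":[61,99,4,25,93]},"txn":[{"dy":55,"jq":64,"nq":21,"svf":42},{"ck":40,"jk":53,"oa":13,"yrn":63}],"xfr":53,"yd":{"bfj":[48,0,30],"jdo":55}}
After op 7 (replace /txn/0/svf 83): {"a":{"ip":{"ie":36,"iul":13,"kr":92,"ndf":67},"sll":[61,99,4,25,93]},"txn":[{"dy":55,"jq":64,"nq":21,"svf":83},{"ck":40,"jk":53,"oa":13,"yrn":63}],"xfr":53,"yd":{"bfj":[48,0,30],"jdo":55}}
After op 8 (add /txn/1/w 4): {"a":{"ip":{"ie":36,"iul":13,"kr":92,"ndf":67},"sll":[61,99,4,25,93]},"txn":[{"dy":55,"jq":64,"nq":21,"svf":83},{"ck":40,"jk":53,"oa":13,"w":4,"yrn":63}],"xfr":53,"yd":{"bfj":[48,0,30],"jdo":55}}
After op 9 (replace /txn/1/ck 96): {"a":{"ip":{"ie":36,"iul":13,"kr":92,"ndf":67},"sll":[61,99,4,25,93]},"txn":[{"dy":55,"jq":64,"nq":21,"svf":83},{"ck":96,"jk":53,"oa":13,"w":4,"yrn":63}],"xfr":53,"yd":{"bfj":[48,0,30],"jdo":55}}
After op 10 (replace /txn/1/yrn 42): {"a":{"ip":{"ie":36,"iul":13,"kr":92,"ndf":67},"sll":[61,99,4,25,93]},"txn":[{"dy":55,"jq":64,"nq":21,"svf":83},{"ck":96,"jk":53,"oa":13,"w":4,"yrn":42}],"xfr":53,"yd":{"bfj":[48,0,30],"jdo":55}}
After op 11 (add /yd/bfj/0 83): {"a":{"ip":{"ie":36,"iul":13,"kr":92,"ndf":67},"sll":[61,99,4,25,93]},"txn":[{"dy":55,"jq":64,"nq":21,"svf":83},{"ck":96,"jk":53,"oa":13,"w":4,"yrn":42}],"xfr":53,"yd":{"bfj":[83,48,0,30],"jdo":55}}
After op 12 (remove /txn/1/yrn): {"a":{"ip":{"ie":36,"iul":13,"kr":92,"ndf":67},"sll":[61,99,4,25,93]},"txn":[{"dy":55,"jq":64,"nq":21,"svf":83},{"ck":96,"jk":53,"oa":13,"w":4}],"xfr":53,"yd":{"bfj":[83,48,0,30],"jdo":55}}
After op 13 (replace /a/ip/ndf 27): {"a":{"ip":{"ie":36,"iul":13,"kr":92,"ndf":27},"sll":[61,99,4,25,93]},"txn":[{"dy":55,"jq":64,"nq":21,"svf":83},{"ck":96,"jk":53,"oa":13,"w":4}],"xfr":53,"yd":{"bfj":[83,48,0,30],"jdo":55}}
After op 14 (replace /a/ip/iul 96): {"a":{"ip":{"ie":36,"iul":96,"kr":92,"ndf":27},"sll":[61,99,4,25,93]},"txn":[{"dy":55,"jq":64,"nq":21,"svf":83},{"ck":96,"jk":53,"oa":13,"w":4}],"xfr":53,"yd":{"bfj":[83,48,0,30],"jdo":55}}
After op 15 (add /txn/1/oa 38): {"a":{"ip":{"ie":36,"iul":96,"kr":92,"ndf":27},"sll":[61,99,4,25,93]},"txn":[{"dy":55,"jq":64,"nq":21,"svf":83},{"ck":96,"jk":53,"oa":38,"w":4}],"xfr":53,"yd":{"bfj":[83,48,0,30],"jdo":55}}
After op 16 (add /yd/bfj/4 23): {"a":{"ip":{"ie":36,"iul":96,"kr":92,"ndf":27},"sll":[61,99,4,25,93]},"txn":[{"dy":55,"jq":64,"nq":21,"svf":83},{"ck":96,"jk":53,"oa":38,"w":4}],"xfr":53,"yd":{"bfj":[83,48,0,30,23],"jdo":55}}
After op 17 (replace /txn/0/svf 1): {"a":{"ip":{"ie":36,"iul":96,"kr":92,"ndf":27},"sll":[61,99,4,25,93]},"txn":[{"dy":55,"jq":64,"nq":21,"svf":1},{"ck":96,"jk":53,"oa":38,"w":4}],"xfr":53,"yd":{"bfj":[83,48,0,30,23],"jdo":55}}
After op 18 (remove /a/sll/3): {"a":{"ip":{"ie":36,"iul":96,"kr":92,"ndf":27},"sll":[61,99,4,93]},"txn":[{"dy":55,"jq":64,"nq":21,"svf":1},{"ck":96,"jk":53,"oa":38,"w":4}],"xfr":53,"yd":{"bfj":[83,48,0,30,23],"jdo":55}}
After op 19 (replace /txn/1 86): {"a":{"ip":{"ie":36,"iul":96,"kr":92,"ndf":27},"sll":[61,99,4,93]},"txn":[{"dy":55,"jq":64,"nq":21,"svf":1},86],"xfr":53,"yd":{"bfj":[83,48,0,30,23],"jdo":55}}
Value at /yd/bfj/4: 23

Answer: 23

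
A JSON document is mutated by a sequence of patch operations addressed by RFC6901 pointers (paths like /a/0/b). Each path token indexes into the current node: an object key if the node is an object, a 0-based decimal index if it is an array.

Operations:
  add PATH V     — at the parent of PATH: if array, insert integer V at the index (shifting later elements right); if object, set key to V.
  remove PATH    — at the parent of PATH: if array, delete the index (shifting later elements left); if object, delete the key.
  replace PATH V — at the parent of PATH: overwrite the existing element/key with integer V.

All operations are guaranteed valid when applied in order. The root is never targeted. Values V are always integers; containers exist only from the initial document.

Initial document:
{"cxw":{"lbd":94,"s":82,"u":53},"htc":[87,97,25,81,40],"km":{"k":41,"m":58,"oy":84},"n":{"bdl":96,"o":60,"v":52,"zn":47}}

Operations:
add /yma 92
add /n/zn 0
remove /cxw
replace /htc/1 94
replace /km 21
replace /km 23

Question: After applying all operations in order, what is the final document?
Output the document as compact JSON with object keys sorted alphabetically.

Answer: {"htc":[87,94,25,81,40],"km":23,"n":{"bdl":96,"o":60,"v":52,"zn":0},"yma":92}

Derivation:
After op 1 (add /yma 92): {"cxw":{"lbd":94,"s":82,"u":53},"htc":[87,97,25,81,40],"km":{"k":41,"m":58,"oy":84},"n":{"bdl":96,"o":60,"v":52,"zn":47},"yma":92}
After op 2 (add /n/zn 0): {"cxw":{"lbd":94,"s":82,"u":53},"htc":[87,97,25,81,40],"km":{"k":41,"m":58,"oy":84},"n":{"bdl":96,"o":60,"v":52,"zn":0},"yma":92}
After op 3 (remove /cxw): {"htc":[87,97,25,81,40],"km":{"k":41,"m":58,"oy":84},"n":{"bdl":96,"o":60,"v":52,"zn":0},"yma":92}
After op 4 (replace /htc/1 94): {"htc":[87,94,25,81,40],"km":{"k":41,"m":58,"oy":84},"n":{"bdl":96,"o":60,"v":52,"zn":0},"yma":92}
After op 5 (replace /km 21): {"htc":[87,94,25,81,40],"km":21,"n":{"bdl":96,"o":60,"v":52,"zn":0},"yma":92}
After op 6 (replace /km 23): {"htc":[87,94,25,81,40],"km":23,"n":{"bdl":96,"o":60,"v":52,"zn":0},"yma":92}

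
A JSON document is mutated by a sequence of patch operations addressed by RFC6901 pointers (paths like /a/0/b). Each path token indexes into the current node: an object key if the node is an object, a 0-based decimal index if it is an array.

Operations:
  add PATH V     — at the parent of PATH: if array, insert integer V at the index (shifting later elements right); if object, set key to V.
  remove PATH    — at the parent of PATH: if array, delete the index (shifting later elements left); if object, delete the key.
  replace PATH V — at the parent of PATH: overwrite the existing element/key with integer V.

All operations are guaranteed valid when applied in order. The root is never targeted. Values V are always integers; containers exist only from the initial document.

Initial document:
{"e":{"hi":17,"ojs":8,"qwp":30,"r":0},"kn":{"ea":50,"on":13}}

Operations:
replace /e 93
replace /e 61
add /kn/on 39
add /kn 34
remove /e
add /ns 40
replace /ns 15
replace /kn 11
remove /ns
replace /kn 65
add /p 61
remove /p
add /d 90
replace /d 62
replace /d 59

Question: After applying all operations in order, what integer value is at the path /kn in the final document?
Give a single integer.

Answer: 65

Derivation:
After op 1 (replace /e 93): {"e":93,"kn":{"ea":50,"on":13}}
After op 2 (replace /e 61): {"e":61,"kn":{"ea":50,"on":13}}
After op 3 (add /kn/on 39): {"e":61,"kn":{"ea":50,"on":39}}
After op 4 (add /kn 34): {"e":61,"kn":34}
After op 5 (remove /e): {"kn":34}
After op 6 (add /ns 40): {"kn":34,"ns":40}
After op 7 (replace /ns 15): {"kn":34,"ns":15}
After op 8 (replace /kn 11): {"kn":11,"ns":15}
After op 9 (remove /ns): {"kn":11}
After op 10 (replace /kn 65): {"kn":65}
After op 11 (add /p 61): {"kn":65,"p":61}
After op 12 (remove /p): {"kn":65}
After op 13 (add /d 90): {"d":90,"kn":65}
After op 14 (replace /d 62): {"d":62,"kn":65}
After op 15 (replace /d 59): {"d":59,"kn":65}
Value at /kn: 65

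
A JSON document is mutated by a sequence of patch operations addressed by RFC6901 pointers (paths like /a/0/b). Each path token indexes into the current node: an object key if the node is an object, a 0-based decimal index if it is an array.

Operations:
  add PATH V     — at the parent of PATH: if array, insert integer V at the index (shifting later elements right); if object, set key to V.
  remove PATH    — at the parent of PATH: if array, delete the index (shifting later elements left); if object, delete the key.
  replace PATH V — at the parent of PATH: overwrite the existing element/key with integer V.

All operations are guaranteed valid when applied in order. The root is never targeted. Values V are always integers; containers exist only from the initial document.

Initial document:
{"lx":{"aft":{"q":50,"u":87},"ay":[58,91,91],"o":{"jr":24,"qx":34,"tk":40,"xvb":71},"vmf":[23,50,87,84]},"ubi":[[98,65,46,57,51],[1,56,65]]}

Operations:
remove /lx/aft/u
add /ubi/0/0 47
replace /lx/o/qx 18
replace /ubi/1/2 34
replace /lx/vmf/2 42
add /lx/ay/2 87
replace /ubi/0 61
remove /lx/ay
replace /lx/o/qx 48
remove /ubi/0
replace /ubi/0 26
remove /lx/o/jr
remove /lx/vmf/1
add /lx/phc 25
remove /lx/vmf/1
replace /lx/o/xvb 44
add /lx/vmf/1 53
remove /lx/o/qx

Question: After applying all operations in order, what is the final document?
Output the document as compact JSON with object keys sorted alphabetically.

After op 1 (remove /lx/aft/u): {"lx":{"aft":{"q":50},"ay":[58,91,91],"o":{"jr":24,"qx":34,"tk":40,"xvb":71},"vmf":[23,50,87,84]},"ubi":[[98,65,46,57,51],[1,56,65]]}
After op 2 (add /ubi/0/0 47): {"lx":{"aft":{"q":50},"ay":[58,91,91],"o":{"jr":24,"qx":34,"tk":40,"xvb":71},"vmf":[23,50,87,84]},"ubi":[[47,98,65,46,57,51],[1,56,65]]}
After op 3 (replace /lx/o/qx 18): {"lx":{"aft":{"q":50},"ay":[58,91,91],"o":{"jr":24,"qx":18,"tk":40,"xvb":71},"vmf":[23,50,87,84]},"ubi":[[47,98,65,46,57,51],[1,56,65]]}
After op 4 (replace /ubi/1/2 34): {"lx":{"aft":{"q":50},"ay":[58,91,91],"o":{"jr":24,"qx":18,"tk":40,"xvb":71},"vmf":[23,50,87,84]},"ubi":[[47,98,65,46,57,51],[1,56,34]]}
After op 5 (replace /lx/vmf/2 42): {"lx":{"aft":{"q":50},"ay":[58,91,91],"o":{"jr":24,"qx":18,"tk":40,"xvb":71},"vmf":[23,50,42,84]},"ubi":[[47,98,65,46,57,51],[1,56,34]]}
After op 6 (add /lx/ay/2 87): {"lx":{"aft":{"q":50},"ay":[58,91,87,91],"o":{"jr":24,"qx":18,"tk":40,"xvb":71},"vmf":[23,50,42,84]},"ubi":[[47,98,65,46,57,51],[1,56,34]]}
After op 7 (replace /ubi/0 61): {"lx":{"aft":{"q":50},"ay":[58,91,87,91],"o":{"jr":24,"qx":18,"tk":40,"xvb":71},"vmf":[23,50,42,84]},"ubi":[61,[1,56,34]]}
After op 8 (remove /lx/ay): {"lx":{"aft":{"q":50},"o":{"jr":24,"qx":18,"tk":40,"xvb":71},"vmf":[23,50,42,84]},"ubi":[61,[1,56,34]]}
After op 9 (replace /lx/o/qx 48): {"lx":{"aft":{"q":50},"o":{"jr":24,"qx":48,"tk":40,"xvb":71},"vmf":[23,50,42,84]},"ubi":[61,[1,56,34]]}
After op 10 (remove /ubi/0): {"lx":{"aft":{"q":50},"o":{"jr":24,"qx":48,"tk":40,"xvb":71},"vmf":[23,50,42,84]},"ubi":[[1,56,34]]}
After op 11 (replace /ubi/0 26): {"lx":{"aft":{"q":50},"o":{"jr":24,"qx":48,"tk":40,"xvb":71},"vmf":[23,50,42,84]},"ubi":[26]}
After op 12 (remove /lx/o/jr): {"lx":{"aft":{"q":50},"o":{"qx":48,"tk":40,"xvb":71},"vmf":[23,50,42,84]},"ubi":[26]}
After op 13 (remove /lx/vmf/1): {"lx":{"aft":{"q":50},"o":{"qx":48,"tk":40,"xvb":71},"vmf":[23,42,84]},"ubi":[26]}
After op 14 (add /lx/phc 25): {"lx":{"aft":{"q":50},"o":{"qx":48,"tk":40,"xvb":71},"phc":25,"vmf":[23,42,84]},"ubi":[26]}
After op 15 (remove /lx/vmf/1): {"lx":{"aft":{"q":50},"o":{"qx":48,"tk":40,"xvb":71},"phc":25,"vmf":[23,84]},"ubi":[26]}
After op 16 (replace /lx/o/xvb 44): {"lx":{"aft":{"q":50},"o":{"qx":48,"tk":40,"xvb":44},"phc":25,"vmf":[23,84]},"ubi":[26]}
After op 17 (add /lx/vmf/1 53): {"lx":{"aft":{"q":50},"o":{"qx":48,"tk":40,"xvb":44},"phc":25,"vmf":[23,53,84]},"ubi":[26]}
After op 18 (remove /lx/o/qx): {"lx":{"aft":{"q":50},"o":{"tk":40,"xvb":44},"phc":25,"vmf":[23,53,84]},"ubi":[26]}

Answer: {"lx":{"aft":{"q":50},"o":{"tk":40,"xvb":44},"phc":25,"vmf":[23,53,84]},"ubi":[26]}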